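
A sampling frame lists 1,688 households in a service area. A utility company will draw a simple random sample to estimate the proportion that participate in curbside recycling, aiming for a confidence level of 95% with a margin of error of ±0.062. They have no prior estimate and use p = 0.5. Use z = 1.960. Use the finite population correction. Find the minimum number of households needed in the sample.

218

Unadjusted: n₀ = 1.960² × 0.50 × 0.50 / 0.062² ≈ 249.84, so n₀ = 250.
Finite population correction with N = 1,688: n = n₀ / (1 + (n₀−1)/N) = 250 / (1 + 249/1688) = 250 / 1.1475 ≈ 217.86.
Rounding up, n = 218.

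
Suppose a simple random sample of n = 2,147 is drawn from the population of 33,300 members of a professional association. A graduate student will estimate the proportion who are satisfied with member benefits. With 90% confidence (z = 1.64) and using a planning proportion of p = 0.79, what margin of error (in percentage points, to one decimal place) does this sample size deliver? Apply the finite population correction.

1.4

Finite-population factor: (N−n)/(N−1) = (33300−2147)/(33300−1) = 0.9356.
SE(p̂) = √[p(1−p)/n · (N−n)/(N−1)] = √[0.1659/2147 × 0.9356] = 0.00850.
E = z × SE = 1.64 × 0.00850 = 0.01394 ≈ 1.4 percentage points.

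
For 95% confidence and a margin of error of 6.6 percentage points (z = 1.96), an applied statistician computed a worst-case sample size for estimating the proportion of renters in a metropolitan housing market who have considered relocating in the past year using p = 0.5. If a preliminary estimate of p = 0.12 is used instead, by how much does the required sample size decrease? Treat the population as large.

127

Conservative (p = 0.5): n = 1.96² × 0.25 / 0.066² ≈ 220.48 → 221.
Using p = 0.12: p(1−p) = 0.1056, so n = 1.96² × 0.1056 / 0.066² ≈ 93.13 → 94.
Reduction: 221 − 94 = 127.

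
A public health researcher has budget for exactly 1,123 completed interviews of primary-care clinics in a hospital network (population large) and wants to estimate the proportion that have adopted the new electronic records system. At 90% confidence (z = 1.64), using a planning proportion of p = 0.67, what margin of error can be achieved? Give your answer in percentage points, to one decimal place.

SE(p̂) = √[p(1−p)/n] = √[0.2211/1123] = 0.01403.
E = z × SE = 1.64 × 0.01403 = 0.02301, or 2.3 percentage points.

2.3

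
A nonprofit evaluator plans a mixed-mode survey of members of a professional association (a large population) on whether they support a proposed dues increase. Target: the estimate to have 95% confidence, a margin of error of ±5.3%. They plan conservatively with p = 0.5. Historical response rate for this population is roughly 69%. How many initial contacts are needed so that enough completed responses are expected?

For 95% confidence, z = 1.96.
Completed interviews needed: n₀ = 1.96² × 0.2500 / 0.053² ≈ 341.90 → 342.
At a 69% response rate, contacts needed = 342 / 0.69 ≈ 495.65 → 496.

496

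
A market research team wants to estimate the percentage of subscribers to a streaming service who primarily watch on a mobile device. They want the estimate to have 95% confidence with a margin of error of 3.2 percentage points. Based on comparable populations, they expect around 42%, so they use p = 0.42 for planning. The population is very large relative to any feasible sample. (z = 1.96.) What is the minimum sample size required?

With p = 0.42, p(1−p) = 0.2436.
n = z²·p(1−p)/E² = 1.96² × 0.2436 / 0.032² = 3.8416 × 0.2436 / 0.001024 ≈ 913.88.
Rounding up gives n = 914.

914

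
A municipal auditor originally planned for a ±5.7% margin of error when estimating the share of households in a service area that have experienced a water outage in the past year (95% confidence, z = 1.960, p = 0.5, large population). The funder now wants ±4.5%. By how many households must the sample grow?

179

At ±5.7%: n = 1.960² × 0.2500 / 0.057² ≈ 295.60 → 296.
At ±4.5%: n = 1.960² × 0.2500 / 0.045² ≈ 474.27 → 475.
Additional respondents: 475 − 296 = 179.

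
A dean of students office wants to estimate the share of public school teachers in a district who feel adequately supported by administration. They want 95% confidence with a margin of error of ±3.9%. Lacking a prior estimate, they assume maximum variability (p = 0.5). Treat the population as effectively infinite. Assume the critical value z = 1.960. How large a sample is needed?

632

With p = 0.5, p(1−p) = 0.25.
n = z²·p(1−p)/E² = 1.960² × 0.2500 / 0.039² = 3.8416 × 0.2500 / 0.001521 ≈ 631.43.
Rounding up gives n = 632.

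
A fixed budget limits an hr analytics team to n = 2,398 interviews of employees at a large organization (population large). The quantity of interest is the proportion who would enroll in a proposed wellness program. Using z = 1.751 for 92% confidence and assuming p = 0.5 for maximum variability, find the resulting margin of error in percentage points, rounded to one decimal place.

SE(p̂) = √[p(1−p)/n] = √[0.2500/2398] = 0.01021.
E = z × SE = 1.751 × 0.01021 = 0.01788, or 1.8 percentage points.

1.8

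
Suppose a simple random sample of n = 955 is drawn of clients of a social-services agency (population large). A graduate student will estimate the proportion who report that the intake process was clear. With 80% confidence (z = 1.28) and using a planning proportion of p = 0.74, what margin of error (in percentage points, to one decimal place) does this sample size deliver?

1.8

SE(p̂) = √[p(1−p)/n] = √[0.1924/955] = 0.01419.
E = z × SE = 1.28 × 0.01419 = 0.01817, or 1.8 percentage points.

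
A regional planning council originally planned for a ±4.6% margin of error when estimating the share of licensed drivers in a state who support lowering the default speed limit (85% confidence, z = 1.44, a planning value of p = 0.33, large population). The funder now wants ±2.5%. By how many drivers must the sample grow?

517

At ±4.6%: n = 1.44² × 0.2211 / 0.046² ≈ 216.67 → 217.
At ±2.5%: n = 1.44² × 0.2211 / 0.025² ≈ 733.56 → 734.
Additional respondents: 734 − 217 = 517.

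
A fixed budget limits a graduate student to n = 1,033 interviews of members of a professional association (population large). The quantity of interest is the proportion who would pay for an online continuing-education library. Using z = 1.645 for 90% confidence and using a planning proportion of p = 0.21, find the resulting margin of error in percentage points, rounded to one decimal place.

SE(p̂) = √[p(1−p)/n] = √[0.1659/1033] = 0.01267.
E = z × SE = 1.645 × 0.01267 = 0.02085, or 2.1 percentage points.

2.1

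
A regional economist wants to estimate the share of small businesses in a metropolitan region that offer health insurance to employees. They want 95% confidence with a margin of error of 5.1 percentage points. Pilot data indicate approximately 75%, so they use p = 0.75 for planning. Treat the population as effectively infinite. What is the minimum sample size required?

For 95% confidence, z = 1.960.
With p = 0.75, p(1−p) = 0.1875.
n = z²·p(1−p)/E² = 1.960² × 0.1875 / 0.051² = 3.8416 × 0.1875 / 0.002601 ≈ 276.93.
Rounding up gives n = 277.

277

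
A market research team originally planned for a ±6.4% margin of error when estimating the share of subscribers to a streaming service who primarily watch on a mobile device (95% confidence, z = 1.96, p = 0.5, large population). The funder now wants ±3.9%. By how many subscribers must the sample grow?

397

At ±6.4%: n = 1.96² × 0.2500 / 0.064² ≈ 234.47 → 235.
At ±3.9%: n = 1.96² × 0.2500 / 0.039² ≈ 631.43 → 632.
Additional respondents: 632 − 235 = 397.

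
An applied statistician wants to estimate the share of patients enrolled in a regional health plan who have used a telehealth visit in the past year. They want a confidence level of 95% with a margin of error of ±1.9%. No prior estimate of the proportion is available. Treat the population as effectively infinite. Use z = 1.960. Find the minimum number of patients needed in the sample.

With no prior estimate, use p = 0.5, giving p(1−p) = 0.25.
n = z²·p(1−p)/E² = 1.960² × 0.2500 / 0.019² = 3.8416 × 0.2500 / 0.000361 ≈ 2660.39.
Rounding up gives n = 2661.

2661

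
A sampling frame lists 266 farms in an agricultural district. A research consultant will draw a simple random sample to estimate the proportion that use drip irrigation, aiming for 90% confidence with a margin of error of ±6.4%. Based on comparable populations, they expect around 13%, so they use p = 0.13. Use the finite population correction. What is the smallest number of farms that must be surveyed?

59

For 90% confidence, z = 1.64.
Unadjusted: n₀ = 1.64² × 0.13 × 0.87 / 0.064² ≈ 74.27, so n₀ = 75.
Finite population correction with N = 266: n = n₀ / (1 + (n₀−1)/N) = 75 / (1 + 74/266) = 75 / 1.2782 ≈ 58.68.
Rounding up, n = 59.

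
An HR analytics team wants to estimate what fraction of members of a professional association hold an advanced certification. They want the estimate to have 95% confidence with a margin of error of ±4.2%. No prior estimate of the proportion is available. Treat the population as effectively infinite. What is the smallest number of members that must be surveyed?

For 95% confidence, z = 1.96.
With no prior estimate, use p = 0.5, giving p(1−p) = 0.25.
n = z²·p(1−p)/E² = 1.96² × 0.2500 / 0.042² = 3.8416 × 0.2500 / 0.001764 ≈ 544.44.
Rounding up gives n = 545.

545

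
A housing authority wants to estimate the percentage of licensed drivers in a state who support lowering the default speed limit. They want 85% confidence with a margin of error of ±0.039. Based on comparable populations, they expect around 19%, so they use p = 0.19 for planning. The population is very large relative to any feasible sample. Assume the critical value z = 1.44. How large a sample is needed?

210

With p = 0.19, p(1−p) = 0.1539.
n = z²·p(1−p)/E² = 1.44² × 0.1539 / 0.039² = 2.0736 × 0.1539 / 0.001521 ≈ 209.81.
Rounding up gives n = 210.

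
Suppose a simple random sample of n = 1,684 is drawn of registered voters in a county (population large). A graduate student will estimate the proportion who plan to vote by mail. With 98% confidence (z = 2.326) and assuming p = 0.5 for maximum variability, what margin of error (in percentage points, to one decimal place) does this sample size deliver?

2.8

SE(p̂) = √[p(1−p)/n] = √[0.2500/1684] = 0.01218.
E = z × SE = 2.326 × 0.01218 = 0.02834, or 2.8 percentage points.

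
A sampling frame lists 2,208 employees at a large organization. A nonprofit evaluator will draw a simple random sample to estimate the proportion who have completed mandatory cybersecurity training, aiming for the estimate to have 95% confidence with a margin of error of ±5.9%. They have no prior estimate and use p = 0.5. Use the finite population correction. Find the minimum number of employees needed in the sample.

For 95% confidence, z = 1.960.
Unadjusted: n₀ = 1.960² × 0.50 × 0.50 / 0.059² ≈ 275.90, so n₀ = 276.
Finite population correction with N = 2,208: n = n₀ / (1 + (n₀−1)/N) = 276 / (1 + 275/2208) = 276 / 1.1245 ≈ 245.43.
Rounding up, n = 246.

246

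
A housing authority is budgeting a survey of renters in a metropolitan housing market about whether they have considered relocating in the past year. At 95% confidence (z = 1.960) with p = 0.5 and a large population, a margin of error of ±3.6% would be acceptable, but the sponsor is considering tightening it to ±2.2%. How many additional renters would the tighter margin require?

At ±3.6%: n = 1.960² × 0.2500 / 0.036² ≈ 741.05 → 742.
At ±2.2%: n = 1.960² × 0.2500 / 0.022² ≈ 1984.30 → 1985.
Additional respondents: 1985 − 742 = 1243.

1243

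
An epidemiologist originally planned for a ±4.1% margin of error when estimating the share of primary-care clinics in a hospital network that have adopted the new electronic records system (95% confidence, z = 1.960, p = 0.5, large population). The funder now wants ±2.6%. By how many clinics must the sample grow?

At ±4.1%: n = 1.960² × 0.2500 / 0.041² ≈ 571.33 → 572.
At ±2.6%: n = 1.960² × 0.2500 / 0.026² ≈ 1420.71 → 1421.
Additional respondents: 1421 − 572 = 849.

849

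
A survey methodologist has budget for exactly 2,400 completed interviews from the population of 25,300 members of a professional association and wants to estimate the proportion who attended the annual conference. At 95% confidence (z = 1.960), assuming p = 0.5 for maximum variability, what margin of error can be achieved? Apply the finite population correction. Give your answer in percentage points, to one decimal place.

Finite-population factor: (N−n)/(N−1) = (25300−2400)/(25300−1) = 0.9052.
SE(p̂) = √[p(1−p)/n · (N−n)/(N−1)] = √[0.2500/2400 × 0.9052] = 0.00971.
E = z × SE = 1.960 × 0.00971 = 0.01903 ≈ 1.9 percentage points.

1.9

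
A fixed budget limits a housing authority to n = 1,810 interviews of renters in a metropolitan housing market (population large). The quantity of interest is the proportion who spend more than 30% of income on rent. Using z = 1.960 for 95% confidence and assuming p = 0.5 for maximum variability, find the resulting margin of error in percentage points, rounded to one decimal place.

SE(p̂) = √[p(1−p)/n] = √[0.2500/1810] = 0.01175.
E = z × SE = 1.960 × 0.01175 = 0.02303, or 2.3 percentage points.

2.3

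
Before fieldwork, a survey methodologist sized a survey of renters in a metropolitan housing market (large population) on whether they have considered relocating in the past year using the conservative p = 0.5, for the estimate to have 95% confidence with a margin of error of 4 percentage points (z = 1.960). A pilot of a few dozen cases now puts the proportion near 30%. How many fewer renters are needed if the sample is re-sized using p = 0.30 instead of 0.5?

Conservative (p = 0.5): n = 1.960² × 0.25 / 0.040² ≈ 600.25 → 601.
Using p = 0.30: p(1−p) = 0.2100, so n = 1.960² × 0.2100 / 0.040² ≈ 504.21 → 505.
Reduction: 601 − 505 = 96.

96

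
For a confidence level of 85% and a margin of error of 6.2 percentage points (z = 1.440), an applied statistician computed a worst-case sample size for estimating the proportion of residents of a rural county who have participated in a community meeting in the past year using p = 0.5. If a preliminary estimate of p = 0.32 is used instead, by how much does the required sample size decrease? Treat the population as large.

Conservative (p = 0.5): n = 1.440² × 0.25 / 0.062² ≈ 134.86 → 135.
Using p = 0.32: p(1−p) = 0.2176, so n = 1.440² × 0.2176 / 0.062² ≈ 117.38 → 118.
Reduction: 135 − 118 = 17.

17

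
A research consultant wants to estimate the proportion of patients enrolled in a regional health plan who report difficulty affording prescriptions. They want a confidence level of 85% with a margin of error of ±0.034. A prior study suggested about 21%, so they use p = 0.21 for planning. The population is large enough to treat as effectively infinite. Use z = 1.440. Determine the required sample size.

With p = 0.21, p(1−p) = 0.1659.
n = z²·p(1−p)/E² = 1.440² × 0.1659 / 0.034² = 2.0736 × 0.1659 / 0.001156 ≈ 297.59.
Rounding up gives n = 298.

298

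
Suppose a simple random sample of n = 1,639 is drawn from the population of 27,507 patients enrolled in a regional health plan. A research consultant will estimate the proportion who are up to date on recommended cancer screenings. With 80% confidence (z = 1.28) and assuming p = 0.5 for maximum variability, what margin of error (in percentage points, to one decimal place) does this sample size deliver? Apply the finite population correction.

1.5

Finite-population factor: (N−n)/(N−1) = (27507−1639)/(27507−1) = 0.9404.
SE(p̂) = √[p(1−p)/n · (N−n)/(N−1)] = √[0.2500/1639 × 0.9404] = 0.01198.
E = z × SE = 1.28 × 0.01198 = 0.01533 ≈ 1.5 percentage points.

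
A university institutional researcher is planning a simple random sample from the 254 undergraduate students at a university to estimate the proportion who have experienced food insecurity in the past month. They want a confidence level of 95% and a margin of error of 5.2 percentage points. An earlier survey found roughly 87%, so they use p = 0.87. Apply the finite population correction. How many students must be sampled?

For 95% confidence, z = 1.960.
Unadjusted: n₀ = 1.960² × 0.87 × 0.13 / 0.052² ≈ 160.68, so n₀ = 161.
Finite population correction with N = 254: n = n₀ / (1 + (n₀−1)/N) = 161 / (1 + 160/254) = 161 / 1.6299 ≈ 98.78.
Rounding up, n = 99.

99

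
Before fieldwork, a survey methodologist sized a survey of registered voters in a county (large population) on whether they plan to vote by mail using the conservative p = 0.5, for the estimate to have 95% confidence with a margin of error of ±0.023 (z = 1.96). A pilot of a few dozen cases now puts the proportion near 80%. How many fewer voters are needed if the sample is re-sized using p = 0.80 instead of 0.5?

Conservative (p = 0.5): n = 1.96² × 0.25 / 0.023² ≈ 1815.50 → 1816.
Using p = 0.80: p(1−p) = 0.1600, so n = 1.96² × 0.1600 / 0.023² ≈ 1161.92 → 1162.
Reduction: 1816 − 1162 = 654.

654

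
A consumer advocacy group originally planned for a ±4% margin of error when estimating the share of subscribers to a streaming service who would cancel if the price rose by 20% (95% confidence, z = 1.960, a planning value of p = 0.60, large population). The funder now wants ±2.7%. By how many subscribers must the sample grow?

At ±4%: n = 1.960² × 0.2400 / 0.040² ≈ 576.24 → 577.
At ±2.7%: n = 1.960² × 0.2400 / 0.027² ≈ 1264.72 → 1265.
Additional respondents: 1265 − 577 = 688.

688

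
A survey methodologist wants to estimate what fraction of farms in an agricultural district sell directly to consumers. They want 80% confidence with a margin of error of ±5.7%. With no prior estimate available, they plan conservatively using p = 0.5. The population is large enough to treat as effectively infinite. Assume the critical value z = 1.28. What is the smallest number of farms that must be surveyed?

127

With p = 0.5, p(1−p) = 0.25.
n = z²·p(1−p)/E² = 1.28² × 0.2500 / 0.057² = 1.6384 × 0.2500 / 0.003249 ≈ 126.07.
Rounding up gives n = 127.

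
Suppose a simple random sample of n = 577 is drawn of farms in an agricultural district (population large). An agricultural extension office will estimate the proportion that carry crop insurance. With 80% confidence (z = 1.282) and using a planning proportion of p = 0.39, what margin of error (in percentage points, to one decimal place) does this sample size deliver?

2.6

SE(p̂) = √[p(1−p)/n] = √[0.2379/577] = 0.02031.
E = z × SE = 1.282 × 0.02031 = 0.02603, or 2.6 percentage points.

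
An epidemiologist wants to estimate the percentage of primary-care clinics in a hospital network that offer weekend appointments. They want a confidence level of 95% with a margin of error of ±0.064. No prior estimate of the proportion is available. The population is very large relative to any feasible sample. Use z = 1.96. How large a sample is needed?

235

With no prior estimate, use p = 0.5, giving p(1−p) = 0.25.
n = z²·p(1−p)/E² = 1.96² × 0.2500 / 0.064² = 3.8416 × 0.2500 / 0.004096 ≈ 234.47.
Rounding up gives n = 235.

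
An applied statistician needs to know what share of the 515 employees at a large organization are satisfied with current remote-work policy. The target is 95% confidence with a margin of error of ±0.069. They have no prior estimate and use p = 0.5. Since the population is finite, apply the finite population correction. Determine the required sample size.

For 95% confidence, z = 1.960.
Unadjusted: n₀ = 1.960² × 0.50 × 0.50 / 0.069² ≈ 201.72, so n₀ = 202.
Finite population correction with N = 515: n = n₀ / (1 + (n₀−1)/N) = 202 / (1 + 201/515) = 202 / 1.3903 ≈ 145.29.
Rounding up, n = 146.

146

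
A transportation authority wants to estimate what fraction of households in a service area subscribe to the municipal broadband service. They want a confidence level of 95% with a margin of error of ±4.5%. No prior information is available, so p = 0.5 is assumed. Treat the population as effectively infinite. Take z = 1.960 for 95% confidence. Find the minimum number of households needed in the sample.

475

With p = 0.5, p(1−p) = 0.25.
n = z²·p(1−p)/E² = 1.960² × 0.2500 / 0.045² = 3.8416 × 0.2500 / 0.002025 ≈ 474.27.
Rounding up gives n = 475.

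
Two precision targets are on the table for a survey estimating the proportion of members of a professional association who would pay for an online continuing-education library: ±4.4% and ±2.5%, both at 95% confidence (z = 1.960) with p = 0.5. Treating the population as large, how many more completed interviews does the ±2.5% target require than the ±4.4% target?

At ±4.4%: n = 1.960² × 0.2500 / 0.044² ≈ 496.07 → 497.
At ±2.5%: n = 1.960² × 0.2500 / 0.025² ≈ 1536.64 → 1537.
Additional respondents: 1537 − 497 = 1040.

1040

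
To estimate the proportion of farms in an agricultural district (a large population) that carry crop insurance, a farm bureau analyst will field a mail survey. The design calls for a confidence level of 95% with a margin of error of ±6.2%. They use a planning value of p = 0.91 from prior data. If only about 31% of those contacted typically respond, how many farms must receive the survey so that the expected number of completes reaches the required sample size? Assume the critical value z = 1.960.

Completed interviews needed: n₀ = 1.960² × 0.0819 / 0.062² ≈ 81.85 → 82.
At a 31% response rate, contacts needed = 82 / 0.31 ≈ 264.52 → 265.

265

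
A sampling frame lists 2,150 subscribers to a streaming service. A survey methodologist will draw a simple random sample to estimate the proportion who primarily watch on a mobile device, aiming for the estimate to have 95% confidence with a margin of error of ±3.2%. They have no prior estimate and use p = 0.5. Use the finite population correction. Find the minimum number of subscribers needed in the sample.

For 95% confidence, z = 1.96.
Unadjusted: n₀ = 1.96² × 0.50 × 0.50 / 0.032² ≈ 937.89, so n₀ = 938.
Finite population correction with N = 2,150: n = n₀ / (1 + (n₀−1)/N) = 938 / (1 + 937/2150) = 938 / 1.4358 ≈ 653.29.
Rounding up, n = 654.

654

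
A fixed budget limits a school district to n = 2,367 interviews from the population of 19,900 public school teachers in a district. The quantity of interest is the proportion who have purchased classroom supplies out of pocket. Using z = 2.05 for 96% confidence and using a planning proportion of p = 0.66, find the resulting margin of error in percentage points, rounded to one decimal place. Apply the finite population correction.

Finite-population factor: (N−n)/(N−1) = (19900−2367)/(19900−1) = 0.8811.
SE(p̂) = √[p(1−p)/n · (N−n)/(N−1)] = √[0.2244/2367 × 0.8811] = 0.00914.
E = z × SE = 2.05 × 0.00914 = 0.01874 ≈ 1.9 percentage points.

1.9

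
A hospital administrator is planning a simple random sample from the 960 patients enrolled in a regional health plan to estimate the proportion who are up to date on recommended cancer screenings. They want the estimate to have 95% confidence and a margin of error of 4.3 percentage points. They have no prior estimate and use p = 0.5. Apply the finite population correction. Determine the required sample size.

338

For 95% confidence, z = 1.960.
Unadjusted: n₀ = 1.960² × 0.50 × 0.50 / 0.043² ≈ 519.42, so n₀ = 520.
Finite population correction with N = 960: n = n₀ / (1 + (n₀−1)/N) = 520 / (1 + 519/960) = 520 / 1.5406 ≈ 337.53.
Rounding up, n = 338.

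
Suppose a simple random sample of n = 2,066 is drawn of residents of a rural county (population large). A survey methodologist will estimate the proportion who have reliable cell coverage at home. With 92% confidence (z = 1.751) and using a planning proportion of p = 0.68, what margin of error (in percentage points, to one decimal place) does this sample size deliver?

1.8

SE(p̂) = √[p(1−p)/n] = √[0.2176/2066] = 0.01026.
E = z × SE = 1.751 × 0.01026 = 0.01797, or 1.8 percentage points.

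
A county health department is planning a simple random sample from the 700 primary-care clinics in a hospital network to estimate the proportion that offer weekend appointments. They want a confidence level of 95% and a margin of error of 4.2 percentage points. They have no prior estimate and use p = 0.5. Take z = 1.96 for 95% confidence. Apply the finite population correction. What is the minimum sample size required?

Unadjusted: n₀ = 1.96² × 0.50 × 0.50 / 0.042² ≈ 544.44, so n₀ = 545.
Finite population correction with N = 700: n = n₀ / (1 + (n₀−1)/N) = 545 / (1 + 544/700) = 545 / 1.7771 ≈ 306.67.
Rounding up, n = 307.

307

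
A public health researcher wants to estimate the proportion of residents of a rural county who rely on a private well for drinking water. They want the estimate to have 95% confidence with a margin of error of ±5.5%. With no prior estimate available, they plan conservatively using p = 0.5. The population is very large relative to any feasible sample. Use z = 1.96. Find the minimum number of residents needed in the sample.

With p = 0.5, p(1−p) = 0.25.
n = z²·p(1−p)/E² = 1.96² × 0.2500 / 0.055² = 3.8416 × 0.2500 / 0.003025 ≈ 317.49.
Rounding up gives n = 318.

318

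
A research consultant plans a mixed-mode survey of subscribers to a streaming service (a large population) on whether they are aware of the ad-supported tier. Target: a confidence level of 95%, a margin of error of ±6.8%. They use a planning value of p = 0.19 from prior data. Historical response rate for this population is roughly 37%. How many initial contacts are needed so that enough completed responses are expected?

For 95% confidence, z = 1.960.
Completed interviews needed: n₀ = 1.960² × 0.1539 / 0.068² ≈ 127.86 → 128.
At a 37% response rate, contacts needed = 128 / 0.37 ≈ 345.95 → 346.

346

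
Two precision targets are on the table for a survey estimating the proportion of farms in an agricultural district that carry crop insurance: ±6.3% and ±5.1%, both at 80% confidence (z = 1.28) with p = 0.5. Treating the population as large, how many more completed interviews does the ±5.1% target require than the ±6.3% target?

At ±6.3%: n = 1.28² × 0.2500 / 0.063² ≈ 103.20 → 104.
At ±5.1%: n = 1.28² × 0.2500 / 0.051² ≈ 157.48 → 158.
Additional respondents: 158 − 104 = 54.

54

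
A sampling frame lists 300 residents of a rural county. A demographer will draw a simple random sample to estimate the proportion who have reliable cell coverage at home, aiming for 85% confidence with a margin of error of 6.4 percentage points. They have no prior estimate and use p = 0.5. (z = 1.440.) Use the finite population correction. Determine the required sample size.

90

Unadjusted: n₀ = 1.440² × 0.50 × 0.50 / 0.064² ≈ 126.56, so n₀ = 127.
Finite population correction with N = 300: n = n₀ / (1 + (n₀−1)/N) = 127 / (1 + 126/300) = 127 / 1.4200 ≈ 89.44.
Rounding up, n = 90.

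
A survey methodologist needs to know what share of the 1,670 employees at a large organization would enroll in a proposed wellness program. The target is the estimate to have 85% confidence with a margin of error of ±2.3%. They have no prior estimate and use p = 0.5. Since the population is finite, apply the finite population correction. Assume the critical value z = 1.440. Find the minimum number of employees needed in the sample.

Unadjusted: n₀ = 1.440² × 0.50 × 0.50 / 0.023² ≈ 979.96, so n₀ = 980.
Finite population correction with N = 1,670: n = n₀ / (1 + (n₀−1)/N) = 980 / (1 + 979/1670) = 980 / 1.5862 ≈ 617.82.
Rounding up, n = 618.

618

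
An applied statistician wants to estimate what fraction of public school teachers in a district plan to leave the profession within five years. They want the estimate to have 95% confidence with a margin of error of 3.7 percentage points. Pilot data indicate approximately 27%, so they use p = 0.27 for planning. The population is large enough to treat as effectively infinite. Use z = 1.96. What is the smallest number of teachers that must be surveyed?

With p = 0.27, p(1−p) = 0.1971.
n = z²·p(1−p)/E² = 1.96² × 0.1971 / 0.037² = 3.8416 × 0.1971 / 0.001369 ≈ 553.09.
Rounding up gives n = 554.

554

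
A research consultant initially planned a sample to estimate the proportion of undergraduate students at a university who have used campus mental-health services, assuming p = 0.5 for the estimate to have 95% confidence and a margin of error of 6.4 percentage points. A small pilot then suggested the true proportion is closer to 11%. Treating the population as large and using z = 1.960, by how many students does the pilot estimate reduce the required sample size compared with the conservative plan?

Conservative (p = 0.5): n = 1.960² × 0.25 / 0.064² ≈ 234.47 → 235.
Using p = 0.11: p(1−p) = 0.0979, so n = 1.960² × 0.0979 / 0.064² ≈ 91.82 → 92.
Reduction: 235 − 92 = 143.

143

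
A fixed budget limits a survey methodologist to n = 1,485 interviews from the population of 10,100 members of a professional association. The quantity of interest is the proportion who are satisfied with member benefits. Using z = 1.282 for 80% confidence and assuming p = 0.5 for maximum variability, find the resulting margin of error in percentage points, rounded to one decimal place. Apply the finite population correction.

1.5

Finite-population factor: (N−n)/(N−1) = (10100−1485)/(10100−1) = 0.8531.
SE(p̂) = √[p(1−p)/n · (N−n)/(N−1)] = √[0.2500/1485 × 0.8531] = 0.01198.
E = z × SE = 1.282 × 0.01198 = 0.01536 ≈ 1.5 percentage points.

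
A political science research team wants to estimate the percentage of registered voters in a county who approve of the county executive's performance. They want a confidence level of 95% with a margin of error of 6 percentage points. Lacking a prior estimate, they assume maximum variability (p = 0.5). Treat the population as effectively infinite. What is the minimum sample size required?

For 95% confidence, z = 1.960.
With p = 0.5, p(1−p) = 0.25.
n = z²·p(1−p)/E² = 1.960² × 0.2500 / 0.060² = 3.8416 × 0.2500 / 0.003600 ≈ 266.78.
Rounding up gives n = 267.

267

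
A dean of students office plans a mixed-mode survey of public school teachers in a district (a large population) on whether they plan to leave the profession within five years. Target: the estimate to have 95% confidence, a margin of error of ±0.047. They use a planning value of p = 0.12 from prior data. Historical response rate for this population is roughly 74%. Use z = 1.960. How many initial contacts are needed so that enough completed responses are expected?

249

Completed interviews needed: n₀ = 1.960² × 0.1056 / 0.047² ≈ 183.65 → 184.
At a 74% response rate, contacts needed = 184 / 0.74 ≈ 248.65 → 249.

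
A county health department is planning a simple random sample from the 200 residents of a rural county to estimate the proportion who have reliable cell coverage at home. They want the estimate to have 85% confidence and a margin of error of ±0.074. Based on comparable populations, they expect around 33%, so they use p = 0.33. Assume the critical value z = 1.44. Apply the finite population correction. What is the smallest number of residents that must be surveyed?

60

Unadjusted: n₀ = 1.44² × 0.33 × 0.67 / 0.074² ≈ 83.72, so n₀ = 84.
Finite population correction with N = 200: n = n₀ / (1 + (n₀−1)/N) = 84 / (1 + 83/200) = 84 / 1.4150 ≈ 59.36.
Rounding up, n = 60.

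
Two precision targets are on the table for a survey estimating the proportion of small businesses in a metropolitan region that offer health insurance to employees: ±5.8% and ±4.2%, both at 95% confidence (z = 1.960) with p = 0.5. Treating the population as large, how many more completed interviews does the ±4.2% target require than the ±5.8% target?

259

At ±5.8%: n = 1.960² × 0.2500 / 0.058² ≈ 285.49 → 286.
At ±4.2%: n = 1.960² × 0.2500 / 0.042² ≈ 544.44 → 545.
Additional respondents: 545 − 286 = 259.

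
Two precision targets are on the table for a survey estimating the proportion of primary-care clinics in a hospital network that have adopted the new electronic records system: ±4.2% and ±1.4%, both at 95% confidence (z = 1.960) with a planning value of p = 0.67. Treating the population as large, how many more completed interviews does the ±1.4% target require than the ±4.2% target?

3852

At ±4.2%: n = 1.960² × 0.2211 / 0.042² ≈ 481.51 → 482.
At ±1.4%: n = 1.960² × 0.2211 / 0.014² ≈ 4333.56 → 4334.
Additional respondents: 4334 − 482 = 3852.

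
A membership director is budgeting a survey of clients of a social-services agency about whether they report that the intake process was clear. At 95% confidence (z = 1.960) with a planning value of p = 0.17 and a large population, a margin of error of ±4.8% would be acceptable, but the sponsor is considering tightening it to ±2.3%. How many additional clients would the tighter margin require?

789

At ±4.8%: n = 1.960² × 0.1411 / 0.048² ≈ 235.26 → 236.
At ±2.3%: n = 1.960² × 0.1411 / 0.023² ≈ 1024.67 → 1025.
Additional respondents: 1025 − 236 = 789.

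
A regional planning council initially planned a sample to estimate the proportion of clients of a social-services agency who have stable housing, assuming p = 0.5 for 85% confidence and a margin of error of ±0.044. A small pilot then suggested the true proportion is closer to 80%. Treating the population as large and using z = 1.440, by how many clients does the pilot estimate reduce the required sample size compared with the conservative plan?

96

Conservative (p = 0.5): n = 1.440² × 0.25 / 0.044² ≈ 267.77 → 268.
Using p = 0.80: p(1−p) = 0.1600, so n = 1.440² × 0.1600 / 0.044² ≈ 171.37 → 172.
Reduction: 268 − 172 = 96.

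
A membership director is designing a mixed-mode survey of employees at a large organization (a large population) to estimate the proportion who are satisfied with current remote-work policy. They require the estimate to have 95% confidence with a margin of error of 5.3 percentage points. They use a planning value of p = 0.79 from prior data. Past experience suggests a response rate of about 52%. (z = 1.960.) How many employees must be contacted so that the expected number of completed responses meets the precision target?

Completed interviews needed: n₀ = 1.960² × 0.1659 / 0.053² ≈ 226.89 → 227.
At a 52% response rate, contacts needed = 227 / 0.52 ≈ 436.54 → 437.

437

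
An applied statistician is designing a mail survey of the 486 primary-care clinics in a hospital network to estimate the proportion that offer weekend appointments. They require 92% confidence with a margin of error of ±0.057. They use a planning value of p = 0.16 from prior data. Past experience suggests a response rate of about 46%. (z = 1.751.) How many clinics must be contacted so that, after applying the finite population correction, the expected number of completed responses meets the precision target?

Completed interviews needed (unadjusted): n₀ = 1.751² × 0.1344 / 0.057² ≈ 126.83 → 127.
FPC for N = 486: n = 127 / (1 + 126/486) = 127 / 1.2593 ≈ 100.85 → 101.
At a 46% response rate, contacts needed = 101 / 0.46 ≈ 219.57 → 220.

220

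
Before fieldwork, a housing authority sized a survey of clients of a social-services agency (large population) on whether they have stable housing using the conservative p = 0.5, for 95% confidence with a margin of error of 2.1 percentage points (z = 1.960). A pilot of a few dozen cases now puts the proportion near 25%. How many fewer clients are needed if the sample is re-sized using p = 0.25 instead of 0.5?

Conservative (p = 0.5): n = 1.960² × 0.25 / 0.021² ≈ 2177.78 → 2178.
Using p = 0.25: p(1−p) = 0.1875, so n = 1.960² × 0.1875 / 0.021² ≈ 1633.33 → 1634.
Reduction: 2178 − 1634 = 544.

544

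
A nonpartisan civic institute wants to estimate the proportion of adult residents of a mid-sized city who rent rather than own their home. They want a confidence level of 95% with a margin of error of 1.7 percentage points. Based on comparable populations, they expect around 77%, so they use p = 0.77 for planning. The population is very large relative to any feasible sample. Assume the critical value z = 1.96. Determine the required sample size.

2355

With p = 0.77, p(1−p) = 0.1771.
n = z²·p(1−p)/E² = 1.96² × 0.1771 / 0.017² = 3.8416 × 0.1771 / 0.000289 ≈ 2354.14.
Rounding up gives n = 2355.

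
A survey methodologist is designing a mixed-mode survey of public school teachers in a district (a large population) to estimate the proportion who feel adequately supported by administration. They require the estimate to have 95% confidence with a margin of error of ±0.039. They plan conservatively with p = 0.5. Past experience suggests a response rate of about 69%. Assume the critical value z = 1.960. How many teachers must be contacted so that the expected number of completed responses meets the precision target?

Completed interviews needed: n₀ = 1.960² × 0.2500 / 0.039² ≈ 631.43 → 632.
At a 69% response rate, contacts needed = 632 / 0.69 ≈ 915.94 → 916.

916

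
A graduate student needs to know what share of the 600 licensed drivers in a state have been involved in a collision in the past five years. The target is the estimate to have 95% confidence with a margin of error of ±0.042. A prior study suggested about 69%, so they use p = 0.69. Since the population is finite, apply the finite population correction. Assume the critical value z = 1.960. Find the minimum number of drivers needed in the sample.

263

Unadjusted: n₀ = 1.960² × 0.69 × 0.31 / 0.042² ≈ 465.83, so n₀ = 466.
Finite population correction with N = 600: n = n₀ / (1 + (n₀−1)/N) = 466 / (1 + 465/600) = 466 / 1.7750 ≈ 262.54.
Rounding up, n = 263.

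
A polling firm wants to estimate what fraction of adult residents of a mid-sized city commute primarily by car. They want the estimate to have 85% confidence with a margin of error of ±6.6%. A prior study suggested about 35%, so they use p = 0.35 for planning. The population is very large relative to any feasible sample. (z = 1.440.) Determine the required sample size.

With p = 0.35, p(1−p) = 0.2275.
n = z²·p(1−p)/E² = 1.440² × 0.2275 / 0.066² = 2.0736 × 0.2275 / 0.004356 ≈ 108.30.
Rounding up gives n = 109.

109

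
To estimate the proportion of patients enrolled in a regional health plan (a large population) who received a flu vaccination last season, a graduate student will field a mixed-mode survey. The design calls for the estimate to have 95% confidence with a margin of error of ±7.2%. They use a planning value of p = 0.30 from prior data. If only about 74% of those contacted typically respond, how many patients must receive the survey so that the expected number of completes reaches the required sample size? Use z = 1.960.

211

Completed interviews needed: n₀ = 1.960² × 0.2100 / 0.072² ≈ 155.62 → 156.
At a 74% response rate, contacts needed = 156 / 0.74 ≈ 210.81 → 211.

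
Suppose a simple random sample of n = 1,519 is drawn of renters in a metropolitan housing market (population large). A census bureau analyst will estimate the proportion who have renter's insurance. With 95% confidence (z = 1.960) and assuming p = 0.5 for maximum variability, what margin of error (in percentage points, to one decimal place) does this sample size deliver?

2.5

SE(p̂) = √[p(1−p)/n] = √[0.2500/1519] = 0.01283.
E = z × SE = 1.960 × 0.01283 = 0.02514, or 2.5 percentage points.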